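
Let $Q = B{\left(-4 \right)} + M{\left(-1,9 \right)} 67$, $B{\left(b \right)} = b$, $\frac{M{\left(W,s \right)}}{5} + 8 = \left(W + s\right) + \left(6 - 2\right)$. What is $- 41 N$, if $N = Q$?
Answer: $-54776$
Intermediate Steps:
$M{\left(W,s \right)} = -20 + 5 W + 5 s$ ($M{\left(W,s \right)} = -40 + 5 \left(\left(W + s\right) + \left(6 - 2\right)\right) = -40 + 5 \left(\left(W + s\right) + 4\right) = -40 + 5 \left(4 + W + s\right) = -40 + \left(20 + 5 W + 5 s\right) = -20 + 5 W + 5 s$)
$Q = 1336$ ($Q = -4 + \left(-20 + 5 \left(-1\right) + 5 \cdot 9\right) 67 = -4 + \left(-20 - 5 + 45\right) 67 = -4 + 20 \cdot 67 = -4 + 1340 = 1336$)
$N = 1336$
$- 41 N = \left(-41\right) 1336 = -54776$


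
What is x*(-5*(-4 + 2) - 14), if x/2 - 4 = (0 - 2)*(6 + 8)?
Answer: 192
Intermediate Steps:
x = -48 (x = 8 + 2*((0 - 2)*(6 + 8)) = 8 + 2*(-2*14) = 8 + 2*(-28) = 8 - 56 = -48)
x*(-5*(-4 + 2) - 14) = -48*(-5*(-4 + 2) - 14) = -48*(-5*(-2) - 14) = -48*(10 - 14) = -48*(-4) = 192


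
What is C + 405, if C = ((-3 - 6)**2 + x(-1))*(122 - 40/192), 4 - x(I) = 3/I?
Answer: 33368/3 ≈ 11123.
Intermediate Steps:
x(I) = 4 - 3/I
C = 32153/3 (C = ((-3 - 6)**2 + (4 - 3/(-1)))*(122 - 40/192) = ((-9)**2 + (4 - 3*(-1)))*(122 - 40*1/192) = (81 + (4 + 3))*(122 - 5/24) = (81 + 7)*(2923/24) = 88*(2923/24) = 32153/3 ≈ 10718.)
C + 405 = 32153/3 + 405 = 33368/3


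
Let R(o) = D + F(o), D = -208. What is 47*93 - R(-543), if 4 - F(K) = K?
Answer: 4032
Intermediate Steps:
F(K) = 4 - K
R(o) = -204 - o (R(o) = -208 + (4 - o) = -204 - o)
47*93 - R(-543) = 47*93 - (-204 - 1*(-543)) = 4371 - (-204 + 543) = 4371 - 1*339 = 4371 - 339 = 4032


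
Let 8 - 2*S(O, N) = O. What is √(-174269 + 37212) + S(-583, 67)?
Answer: 591/2 + I*√137057 ≈ 295.5 + 370.21*I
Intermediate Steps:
S(O, N) = 4 - O/2
√(-174269 + 37212) + S(-583, 67) = √(-174269 + 37212) + (4 - ½*(-583)) = √(-137057) + (4 + 583/2) = I*√137057 + 591/2 = 591/2 + I*√137057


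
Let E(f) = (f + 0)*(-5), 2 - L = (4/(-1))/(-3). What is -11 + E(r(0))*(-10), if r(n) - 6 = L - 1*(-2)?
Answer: 1267/3 ≈ 422.33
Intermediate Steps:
L = 2/3 (L = 2 - 4/(-1)/(-3) = 2 - 4*(-1)*(-1)/3 = 2 - (-4)*(-1)/3 = 2 - 1*4/3 = 2 - 4/3 = 2/3 ≈ 0.66667)
r(n) = 26/3 (r(n) = 6 + (2/3 - 1*(-2)) = 6 + (2/3 + 2) = 6 + 8/3 = 26/3)
E(f) = -5*f (E(f) = f*(-5) = -5*f)
-11 + E(r(0))*(-10) = -11 - 5*26/3*(-10) = -11 - 130/3*(-10) = -11 + 1300/3 = 1267/3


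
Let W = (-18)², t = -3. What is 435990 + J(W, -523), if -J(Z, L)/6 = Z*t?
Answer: 441822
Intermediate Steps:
W = 324
J(Z, L) = 18*Z (J(Z, L) = -6*Z*(-3) = -(-18)*Z = 18*Z)
435990 + J(W, -523) = 435990 + 18*324 = 435990 + 5832 = 441822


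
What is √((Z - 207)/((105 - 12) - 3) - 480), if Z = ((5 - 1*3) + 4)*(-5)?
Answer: I*√434370/30 ≈ 21.969*I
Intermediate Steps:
Z = -30 (Z = ((5 - 3) + 4)*(-5) = (2 + 4)*(-5) = 6*(-5) = -30)
√((Z - 207)/((105 - 12) - 3) - 480) = √((-30 - 207)/((105 - 12) - 3) - 480) = √(-237/(93 - 3) - 480) = √(-237/90 - 480) = √(-237*1/90 - 480) = √(-79/30 - 480) = √(-14479/30) = I*√434370/30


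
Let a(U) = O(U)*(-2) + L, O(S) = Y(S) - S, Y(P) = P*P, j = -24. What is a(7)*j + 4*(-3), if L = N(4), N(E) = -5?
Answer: 2124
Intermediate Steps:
L = -5
Y(P) = P²
O(S) = S² - S
a(U) = -5 - 2*U*(-1 + U) (a(U) = (U*(-1 + U))*(-2) - 5 = -2*U*(-1 + U) - 5 = -5 - 2*U*(-1 + U))
a(7)*j + 4*(-3) = (-5 - 2*7² + 2*7)*(-24) + 4*(-3) = (-5 - 2*49 + 14)*(-24) - 12 = (-5 - 98 + 14)*(-24) - 12 = -89*(-24) - 12 = 2136 - 12 = 2124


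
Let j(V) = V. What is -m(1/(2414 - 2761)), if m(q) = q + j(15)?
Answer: -5204/347 ≈ -14.997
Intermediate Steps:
m(q) = 15 + q (m(q) = q + 15 = 15 + q)
-m(1/(2414 - 2761)) = -(15 + 1/(2414 - 2761)) = -(15 + 1/(-347)) = -(15 - 1/347) = -1*5204/347 = -5204/347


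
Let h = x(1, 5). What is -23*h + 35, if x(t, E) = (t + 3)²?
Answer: -333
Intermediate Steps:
x(t, E) = (3 + t)²
h = 16 (h = (3 + 1)² = 4² = 16)
-23*h + 35 = -23*16 + 35 = -368 + 35 = -333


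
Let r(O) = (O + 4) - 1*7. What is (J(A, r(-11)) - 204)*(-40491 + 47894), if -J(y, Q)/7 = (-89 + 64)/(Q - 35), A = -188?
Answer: -10756559/7 ≈ -1.5367e+6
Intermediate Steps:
r(O) = -3 + O (r(O) = (4 + O) - 7 = -3 + O)
J(y, Q) = 175/(-35 + Q) (J(y, Q) = -7*(-89 + 64)/(Q - 35) = -(-175)/(-35 + Q) = 175/(-35 + Q))
(J(A, r(-11)) - 204)*(-40491 + 47894) = (175/(-35 + (-3 - 11)) - 204)*(-40491 + 47894) = (175/(-35 - 14) - 204)*7403 = (175/(-49) - 204)*7403 = (175*(-1/49) - 204)*7403 = (-25/7 - 204)*7403 = -1453/7*7403 = -10756559/7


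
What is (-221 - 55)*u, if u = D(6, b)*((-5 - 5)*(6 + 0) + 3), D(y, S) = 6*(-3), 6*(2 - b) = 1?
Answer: -283176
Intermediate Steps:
b = 11/6 (b = 2 - 1/6*1 = 2 - 1/6 = 11/6 ≈ 1.8333)
D(y, S) = -18
u = 1026 (u = -18*((-5 - 5)*(6 + 0) + 3) = -18*(-10*6 + 3) = -18*(-60 + 3) = -18*(-57) = 1026)
(-221 - 55)*u = (-221 - 55)*1026 = -276*1026 = -283176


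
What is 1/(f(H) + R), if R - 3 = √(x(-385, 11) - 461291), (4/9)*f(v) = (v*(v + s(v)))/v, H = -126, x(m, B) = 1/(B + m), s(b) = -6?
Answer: -109956/204849899 - I*√64523540290/204849899 ≈ -0.00053676 - 0.00124*I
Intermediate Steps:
f(v) = -27/2 + 9*v/4 (f(v) = 9*((v*(v - 6))/v)/4 = 9*((v*(-6 + v))/v)/4 = 9*(-6 + v)/4 = -27/2 + 9*v/4)
R = 3 + I*√64523540290/374 (R = 3 + √(1/(11 - 385) - 461291) = 3 + √(1/(-374) - 461291) = 3 + √(-1/374 - 461291) = 3 + √(-172522835/374) = 3 + I*√64523540290/374 ≈ 3.0 + 679.18*I)
1/(f(H) + R) = 1/((-27/2 + (9/4)*(-126)) + (3 + I*√64523540290/374)) = 1/((-27/2 - 567/2) + (3 + I*√64523540290/374)) = 1/(-297 + (3 + I*√64523540290/374)) = 1/(-294 + I*√64523540290/374)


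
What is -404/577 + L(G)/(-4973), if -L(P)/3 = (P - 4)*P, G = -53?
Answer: 3220259/2869421 ≈ 1.1223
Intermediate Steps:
L(P) = -3*P*(-4 + P) (L(P) = -3*(P - 4)*P = -3*(-4 + P)*P = -3*P*(-4 + P))
-404/577 + L(G)/(-4973) = -404/577 + (3*(-53)*(4 - 1*(-53)))/(-4973) = -404*1/577 + (3*(-53)*(4 + 53))*(-1/4973) = -404/577 + (3*(-53)*57)*(-1/4973) = -404/577 - 9063*(-1/4973) = -404/577 + 9063/4973 = 3220259/2869421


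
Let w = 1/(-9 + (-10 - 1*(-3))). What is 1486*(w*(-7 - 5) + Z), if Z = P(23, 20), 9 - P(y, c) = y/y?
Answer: 26005/2 ≈ 13003.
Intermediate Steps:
P(y, c) = 8 (P(y, c) = 9 - y/y = 9 - 1*1 = 9 - 1 = 8)
Z = 8
w = -1/16 (w = 1/(-9 + (-10 + 3)) = 1/(-9 - 7) = 1/(-16) = -1/16 ≈ -0.062500)
1486*(w*(-7 - 5) + Z) = 1486*(-(-7 - 5)/16 + 8) = 1486*(-1/16*(-12) + 8) = 1486*(¾ + 8) = 1486*(35/4) = 26005/2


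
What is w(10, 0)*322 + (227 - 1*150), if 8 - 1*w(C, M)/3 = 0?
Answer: 7805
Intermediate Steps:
w(C, M) = 24 (w(C, M) = 24 - 3*0 = 24 + 0 = 24)
w(10, 0)*322 + (227 - 1*150) = 24*322 + (227 - 1*150) = 7728 + (227 - 150) = 7728 + 77 = 7805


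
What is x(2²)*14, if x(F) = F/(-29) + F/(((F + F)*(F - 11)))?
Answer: -85/29 ≈ -2.9310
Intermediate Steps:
x(F) = 1/(2*(-11 + F)) - F/29 (x(F) = F*(-1/29) + F/(((2*F)*(-11 + F))) = -F/29 + F/((2*F*(-11 + F))) = -F/29 + F*(1/(2*F*(-11 + F))) = -F/29 + 1/(2*(-11 + F)) = 1/(2*(-11 + F)) - F/29)
x(2²)*14 = ((29 - 2*(2²)² + 22*2²)/(58*(-11 + 2²)))*14 = ((29 - 2*4² + 22*4)/(58*(-11 + 4)))*14 = ((1/58)*(29 - 2*16 + 88)/(-7))*14 = ((1/58)*(-⅐)*(29 - 32 + 88))*14 = ((1/58)*(-⅐)*85)*14 = -85/406*14 = -85/29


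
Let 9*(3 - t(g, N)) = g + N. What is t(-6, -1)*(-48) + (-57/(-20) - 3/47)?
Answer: -503503/2820 ≈ -178.55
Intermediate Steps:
t(g, N) = 3 - N/9 - g/9 (t(g, N) = 3 - (g + N)/9 = 3 - (N + g)/9 = 3 + (-N/9 - g/9) = 3 - N/9 - g/9)
t(-6, -1)*(-48) + (-57/(-20) - 3/47) = (3 - ⅑*(-1) - ⅑*(-6))*(-48) + (-57/(-20) - 3/47) = (3 + ⅑ + ⅔)*(-48) + (-57*(-1/20) - 3*1/47) = (34/9)*(-48) + (57/20 - 3/47) = -544/3 + 2619/940 = -503503/2820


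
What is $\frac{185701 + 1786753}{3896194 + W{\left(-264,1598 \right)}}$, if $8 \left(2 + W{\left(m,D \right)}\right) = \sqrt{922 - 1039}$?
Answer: $\frac{44713073426432}{88321815859583} - \frac{4303536 i \sqrt{13}}{88321815859583} \approx 0.50625 - 1.7568 \cdot 10^{-7} i$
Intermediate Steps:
$W{\left(m,D \right)} = -2 + \frac{3 i \sqrt{13}}{8}$ ($W{\left(m,D \right)} = -2 + \frac{\sqrt{922 - 1039}}{8} = -2 + \frac{\sqrt{-117}}{8} = -2 + \frac{3 i \sqrt{13}}{8}$)
$\frac{185701 + 1786753}{3896194 + W{\left(-264,1598 \right)}} = \frac{185701 + 1786753}{3896194 - \left(2 - \frac{3 i \sqrt{13}}{8}\right)} = \frac{1972454}{3896192 + \frac{3 i \sqrt{13}}{8}}$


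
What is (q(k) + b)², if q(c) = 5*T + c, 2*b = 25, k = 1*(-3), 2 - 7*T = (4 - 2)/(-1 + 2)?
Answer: 361/4 ≈ 90.250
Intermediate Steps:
T = 0 (T = 2/7 - (4 - 2)/(7*(-1 + 2)) = 2/7 - 2/(7*1) = 2/7 - 2/7 = 0)
k = -3
b = 25/2 (b = (½)*25 = 25/2 ≈ 12.500)
q(c) = c (q(c) = 5*0 + c = 0 + c = c)
(q(k) + b)² = (-3 + 25/2)² = (19/2)² = 361/4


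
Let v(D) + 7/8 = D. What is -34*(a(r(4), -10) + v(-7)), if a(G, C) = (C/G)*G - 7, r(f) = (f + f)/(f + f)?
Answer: 3383/4 ≈ 845.75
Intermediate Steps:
v(D) = -7/8 + D
r(f) = 1 (r(f) = (2*f)/((2*f)) = (2*f)*(1/(2*f)) = 1)
a(G, C) = -7 + C (a(G, C) = (C/G)*G - 7 = C - 7 = -7 + C)
-34*(a(r(4), -10) + v(-7)) = -34*((-7 - 10) + (-7/8 - 7)) = -34*(-17 - 63/8) = -34*(-199/8) = 3383/4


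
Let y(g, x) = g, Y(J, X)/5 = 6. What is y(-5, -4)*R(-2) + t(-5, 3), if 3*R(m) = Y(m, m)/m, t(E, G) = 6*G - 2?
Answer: 41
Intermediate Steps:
Y(J, X) = 30 (Y(J, X) = 5*6 = 30)
t(E, G) = -2 + 6*G
R(m) = 10/m (R(m) = (30/m)/3 = 10/m)
y(-5, -4)*R(-2) + t(-5, 3) = -50/(-2) + (-2 + 6*3) = -50*(-1)/2 + (-2 + 18) = -5*(-5) + 16 = 25 + 16 = 41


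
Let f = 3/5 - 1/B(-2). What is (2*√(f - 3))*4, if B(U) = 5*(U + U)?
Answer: 4*I*√235/5 ≈ 12.264*I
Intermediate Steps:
B(U) = 10*U (B(U) = 5*(2*U) = 10*U)
f = 13/20 (f = 3/5 - 1/(10*(-2)) = 3*(⅕) - 1/(-20) = ⅗ - 1*(-1/20) = ⅗ + 1/20 = 13/20 ≈ 0.65000)
(2*√(f - 3))*4 = (2*√(13/20 - 3))*4 = (2*√(-47/20))*4 = (2*(I*√235/10))*4 = (I*√235/5)*4 = 4*I*√235/5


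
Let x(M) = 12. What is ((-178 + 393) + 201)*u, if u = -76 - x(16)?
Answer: -36608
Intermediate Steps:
u = -88 (u = -76 - 1*12 = -76 - 12 = -88)
((-178 + 393) + 201)*u = ((-178 + 393) + 201)*(-88) = (215 + 201)*(-88) = 416*(-88) = -36608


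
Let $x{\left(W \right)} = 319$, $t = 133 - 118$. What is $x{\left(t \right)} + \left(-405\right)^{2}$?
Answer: $164344$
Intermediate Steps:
$t = 15$
$x{\left(t \right)} + \left(-405\right)^{2} = 319 + \left(-405\right)^{2} = 319 + 164025 = 164344$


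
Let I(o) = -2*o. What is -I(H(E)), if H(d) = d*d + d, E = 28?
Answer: 1624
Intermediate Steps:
H(d) = d + d² (H(d) = d² + d = d + d²)
-I(H(E)) = -(-2)*28*(1 + 28) = -(-2)*28*29 = -(-2)*812 = -1*(-1624) = 1624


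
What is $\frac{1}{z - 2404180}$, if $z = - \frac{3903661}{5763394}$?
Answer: $- \frac{5763394}{13856240490581} \approx -4.1594 \cdot 10^{-7}$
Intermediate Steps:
$z = - \frac{3903661}{5763394}$ ($z = \left(-3903661\right) \frac{1}{5763394} = - \frac{3903661}{5763394} \approx -0.67732$)
$\frac{1}{z - 2404180} = \frac{1}{- \frac{3903661}{5763394} - 2404180} = \frac{1}{- \frac{13856240490581}{5763394}} = - \frac{5763394}{13856240490581}$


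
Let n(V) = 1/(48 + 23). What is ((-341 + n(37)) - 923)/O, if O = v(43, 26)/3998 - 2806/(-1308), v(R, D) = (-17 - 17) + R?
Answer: -58662576039/99667670 ≈ -588.58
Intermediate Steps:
n(V) = 1/71
v(R, D) = -34 + R
O = 1403770/653673 (O = (-34 + 43)/3998 - 2806/(-1308) = 9*(1/3998) - 2806*(-1/1308) = 9/3998 + 1403/654 = 1403770/653673 ≈ 2.1475)
((-341 + n(37)) - 923)/O = ((-341 + 1/71) - 923)/(1403770/653673) = (-24210/71 - 923)*(653673/1403770) = -89743/71*653673/1403770 = -58662576039/99667670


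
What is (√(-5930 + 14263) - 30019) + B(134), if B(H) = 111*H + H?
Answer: -15011 + √8333 ≈ -14920.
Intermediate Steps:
B(H) = 112*H
(√(-5930 + 14263) - 30019) + B(134) = (√(-5930 + 14263) - 30019) + 112*134 = (√8333 - 30019) + 15008 = (-30019 + √8333) + 15008 = -15011 + √8333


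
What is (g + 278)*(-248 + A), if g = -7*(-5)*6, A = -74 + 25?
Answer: -144936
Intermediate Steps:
A = -49
g = 210 (g = 35*6 = 210)
(g + 278)*(-248 + A) = (210 + 278)*(-248 - 49) = 488*(-297) = -144936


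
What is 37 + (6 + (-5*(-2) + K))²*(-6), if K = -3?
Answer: -977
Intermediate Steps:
37 + (6 + (-5*(-2) + K))²*(-6) = 37 + (6 + (-5*(-2) - 3))²*(-6) = 37 + (6 + (10 - 3))²*(-6) = 37 + (6 + 7)²*(-6) = 37 + 13²*(-6) = 37 + 169*(-6) = 37 - 1014 = -977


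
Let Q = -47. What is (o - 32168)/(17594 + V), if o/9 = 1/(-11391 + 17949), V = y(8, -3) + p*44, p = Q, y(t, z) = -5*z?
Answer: -70319245/33972626 ≈ -2.0699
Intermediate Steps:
p = -47
V = -2053 (V = -5*(-3) - 47*44 = 15 - 2068 = -2053)
o = 3/2186 (o = 9/(-11391 + 17949) = 9/6558 = 9*(1/6558) = 3/2186 ≈ 0.0013724)
(o - 32168)/(17594 + V) = (3/2186 - 32168)/(17594 - 2053) = -70319245/2186/15541 = -70319245/2186*1/15541 = -70319245/33972626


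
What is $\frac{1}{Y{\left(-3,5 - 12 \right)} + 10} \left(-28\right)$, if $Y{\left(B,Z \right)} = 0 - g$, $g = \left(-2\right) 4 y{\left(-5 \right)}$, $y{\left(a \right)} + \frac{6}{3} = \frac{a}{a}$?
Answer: $-14$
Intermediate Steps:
$y{\left(a \right)} = -1$ ($y{\left(a \right)} = -2 + \frac{a}{a} = -2 + 1 = -1$)
$g = 8$ ($g = \left(-2\right) 4 \left(-1\right) = \left(-8\right) \left(-1\right) = 8$)
$Y{\left(B,Z \right)} = -8$ ($Y{\left(B,Z \right)} = 0 - 8 = -8$)
$\frac{1}{Y{\left(-3,5 - 12 \right)} + 10} \left(-28\right) = \frac{1}{-8 + 10} \left(-28\right) = \frac{1}{2} \left(-28\right) = -14$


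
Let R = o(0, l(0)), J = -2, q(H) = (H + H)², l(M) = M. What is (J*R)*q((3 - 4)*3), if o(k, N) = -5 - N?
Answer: 360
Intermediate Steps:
q(H) = 4*H² (q(H) = (2*H)² = 4*H²)
R = -5 (R = -5 - 1*0 = -5 + 0 = -5)
(J*R)*q((3 - 4)*3) = (-2*(-5))*(4*((3 - 4)*3)²) = 10*(4*(-1*3)²) = 10*(4*(-3)²) = 10*(4*9) = 10*36 = 360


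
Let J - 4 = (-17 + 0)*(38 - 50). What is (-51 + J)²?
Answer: 24649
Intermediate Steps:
J = 208 (J = 4 + (-17 + 0)*(38 - 50) = 4 - 17*(-12) = 4 + 204 = 208)
(-51 + J)² = (-51 + 208)² = 157² = 24649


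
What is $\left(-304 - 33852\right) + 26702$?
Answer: $-7454$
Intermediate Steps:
$\left(-304 - 33852\right) + 26702 = -34156 + 26702 = -7454$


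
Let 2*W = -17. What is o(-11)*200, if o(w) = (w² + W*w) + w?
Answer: 40700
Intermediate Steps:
W = -17/2 (W = (½)*(-17) = -17/2 ≈ -8.5000)
o(w) = w² - 15*w/2 (o(w) = (w² - 17*w/2) + w = w² - 15*w/2)
o(-11)*200 = ((½)*(-11)*(-15 + 2*(-11)))*200 = ((½)*(-11)*(-15 - 22))*200 = ((½)*(-11)*(-37))*200 = (407/2)*200 = 40700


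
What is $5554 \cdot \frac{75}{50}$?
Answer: $8331$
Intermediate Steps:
$5554 \cdot \frac{75}{50} = 5554 \cdot 75 \cdot \frac{1}{50} = 5554 \cdot \frac{3}{2} = 8331$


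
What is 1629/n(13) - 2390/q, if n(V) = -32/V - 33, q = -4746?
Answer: -49702126/1093953 ≈ -45.434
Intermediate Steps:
n(V) = -33 - 32/V
1629/n(13) - 2390/q = 1629/(-33 - 32/13) - 2390/(-4746) = 1629/(-33 - 32*1/13) - 2390*(-1/4746) = 1629/(-33 - 32/13) + 1195/2373 = 1629/(-461/13) + 1195/2373 = 1629*(-13/461) + 1195/2373 = -21177/461 + 1195/2373 = -49702126/1093953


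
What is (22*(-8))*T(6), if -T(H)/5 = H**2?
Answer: 31680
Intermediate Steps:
T(H) = -5*H**2
(22*(-8))*T(6) = (22*(-8))*(-5*6**2) = -(-880)*36 = -176*(-180) = 31680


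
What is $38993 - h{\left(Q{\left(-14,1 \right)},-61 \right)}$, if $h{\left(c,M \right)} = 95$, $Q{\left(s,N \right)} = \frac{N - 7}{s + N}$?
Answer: $38898$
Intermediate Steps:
$Q{\left(s,N \right)} = \frac{-7 + N}{N + s}$
$38993 - h{\left(Q{\left(-14,1 \right)},-61 \right)} = 38993 - 95 = 38898$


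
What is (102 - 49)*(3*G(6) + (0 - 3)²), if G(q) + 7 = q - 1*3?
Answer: -159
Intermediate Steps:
G(q) = -10 + q (G(q) = -7 + (q - 1*3) = -7 + (q - 3) = -7 + (-3 + q) = -10 + q)
(102 - 49)*(3*G(6) + (0 - 3)²) = (102 - 49)*(3*(-10 + 6) + (0 - 3)²) = 53*(3*(-4) + (-3)²) = 53*(-12 + 9) = 53*(-3) = -159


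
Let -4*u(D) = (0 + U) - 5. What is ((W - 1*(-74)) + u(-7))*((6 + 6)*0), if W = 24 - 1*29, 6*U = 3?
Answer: 0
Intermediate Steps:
U = 1/2 (U = (1/6)*3 = 1/2 ≈ 0.50000)
u(D) = 9/8 (u(D) = -((0 + 1/2) - 5)/4 = -(1/2 - 5)/4 = -1/4*(-9/2) = 9/8)
W = -5 (W = 24 - 29 = -5)
((W - 1*(-74)) + u(-7))*((6 + 6)*0) = ((-5 - 1*(-74)) + 9/8)*((6 + 6)*0) = ((-5 + 74) + 9/8)*(12*0) = (69 + 9/8)*0 = (561/8)*0 = 0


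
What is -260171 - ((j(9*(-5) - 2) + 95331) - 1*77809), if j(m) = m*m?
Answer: -279902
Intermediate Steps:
j(m) = m²
-260171 - ((j(9*(-5) - 2) + 95331) - 1*77809) = -260171 - (((9*(-5) - 2)² + 95331) - 1*77809) = -260171 - (((-45 - 2)² + 95331) - 77809) = -260171 - (((-47)² + 95331) - 77809) = -260171 - ((2209 + 95331) - 77809) = -260171 - (97540 - 77809) = -260171 - 1*19731 = -260171 - 19731 = -279902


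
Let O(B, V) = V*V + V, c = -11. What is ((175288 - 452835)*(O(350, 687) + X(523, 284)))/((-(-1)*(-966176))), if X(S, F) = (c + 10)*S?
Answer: 131039097751/966176 ≈ 1.3563e+5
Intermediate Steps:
O(B, V) = V + V**2 (O(B, V) = V**2 + V = V + V**2)
X(S, F) = -S (X(S, F) = (-11 + 10)*S = -S)
((175288 - 452835)*(O(350, 687) + X(523, 284)))/((-(-1)*(-966176))) = ((175288 - 452835)*(687*(1 + 687) - 1*523))/((-(-1)*(-966176))) = (-277547*(687*688 - 523))/((-1*966176)) = -277547*(472656 - 523)/(-966176) = -277547*472133*(-1/966176) = -131039097751*(-1/966176) = 131039097751/966176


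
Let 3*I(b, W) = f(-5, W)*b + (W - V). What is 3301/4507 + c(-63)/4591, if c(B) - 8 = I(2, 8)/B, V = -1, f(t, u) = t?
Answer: 2871093490/3910719393 ≈ 0.73416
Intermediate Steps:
I(b, W) = 1/3 - 5*b/3 + W/3 (I(b, W) = (-5*b + (W - 1*(-1)))/3 = (-5*b + (W + 1))/3 = (-5*b + (1 + W))/3 = (1 + W - 5*b)/3 = 1/3 - 5*b/3 + W/3)
c(B) = 8 - 1/(3*B) (c(B) = 8 + (1/3 - 5/3*2 + (1/3)*8)/B = 8 + (1/3 - 10/3 + 8/3)/B = 8 - 1/(3*B))
3301/4507 + c(-63)/4591 = 3301/4507 + (8 - 1/3/(-63))/4591 = 3301*(1/4507) + (8 - 1/3*(-1/63))*(1/4591) = 3301/4507 + (8 + 1/189)*(1/4591) = 3301/4507 + (1513/189)*(1/4591) = 3301/4507 + 1513/867699 = 2871093490/3910719393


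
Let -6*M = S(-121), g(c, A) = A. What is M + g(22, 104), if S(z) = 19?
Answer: 605/6 ≈ 100.83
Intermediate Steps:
M = -19/6 (M = -⅙*19 = -19/6 ≈ -3.1667)
M + g(22, 104) = -19/6 + 104 = 605/6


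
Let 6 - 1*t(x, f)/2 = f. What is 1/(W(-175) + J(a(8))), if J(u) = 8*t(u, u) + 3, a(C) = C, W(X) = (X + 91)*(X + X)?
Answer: 1/29371 ≈ 3.4047e-5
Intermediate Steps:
W(X) = 2*X*(91 + X) (W(X) = (91 + X)*(2*X) = 2*X*(91 + X))
t(x, f) = 12 - 2*f
J(u) = 99 - 16*u (J(u) = 8*(12 - 2*u) + 3 = (96 - 16*u) + 3 = 99 - 16*u)
1/(W(-175) + J(a(8))) = 1/(2*(-175)*(91 - 175) + (99 - 16*8)) = 1/(2*(-175)*(-84) + (99 - 128)) = 1/(29400 - 29) = 1/29371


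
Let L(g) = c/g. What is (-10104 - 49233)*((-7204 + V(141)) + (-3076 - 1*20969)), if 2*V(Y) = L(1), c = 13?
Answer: 3707672445/2 ≈ 1.8538e+9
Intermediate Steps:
L(g) = 13/g
V(Y) = 13/2 (V(Y) = (13/1)/2 = (13*1)/2 = (1/2)*13 = 13/2)
(-10104 - 49233)*((-7204 + V(141)) + (-3076 - 1*20969)) = (-10104 - 49233)*((-7204 + 13/2) + (-3076 - 1*20969)) = -59337*(-14395/2 + (-3076 - 20969)) = -59337*(-14395/2 - 24045) = -59337*(-62485/2) = 3707672445/2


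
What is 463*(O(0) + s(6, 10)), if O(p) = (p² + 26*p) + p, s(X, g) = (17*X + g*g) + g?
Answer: 98156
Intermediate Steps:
s(X, g) = g + g² + 17*X (s(X, g) = (17*X + g²) + g = (g² + 17*X) + g = g + g² + 17*X)
O(p) = p² + 27*p
463*(O(0) + s(6, 10)) = 463*(0*(27 + 0) + (10 + 10² + 17*6)) = 463*(0*27 + (10 + 100 + 102)) = 463*(0 + 212) = 463*212 = 98156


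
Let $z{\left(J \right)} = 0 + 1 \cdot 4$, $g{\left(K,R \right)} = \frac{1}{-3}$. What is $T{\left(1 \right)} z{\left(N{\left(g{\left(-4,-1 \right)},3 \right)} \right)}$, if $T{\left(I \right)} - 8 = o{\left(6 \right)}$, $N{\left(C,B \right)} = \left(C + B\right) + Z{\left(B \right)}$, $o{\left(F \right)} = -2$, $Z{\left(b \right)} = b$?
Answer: $24$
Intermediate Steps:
$g{\left(K,R \right)} = - \frac{1}{3}$
$N{\left(C,B \right)} = C + 2 B$ ($N{\left(C,B \right)} = \left(C + B\right) + B = \left(B + C\right) + B = C + 2 B$)
$T{\left(I \right)} = 6$ ($T{\left(I \right)} = 8 - 2 = 6$)
$z{\left(J \right)} = 4$ ($z{\left(J \right)} = 0 + 4 = 4$)
$T{\left(1 \right)} z{\left(N{\left(g{\left(-4,-1 \right)},3 \right)} \right)} = 6 \cdot 4 = 24$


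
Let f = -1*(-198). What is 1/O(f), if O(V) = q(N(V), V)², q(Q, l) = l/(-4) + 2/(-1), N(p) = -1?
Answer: 4/10609 ≈ 0.00037704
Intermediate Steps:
f = 198
q(Q, l) = -2 - l/4 (q(Q, l) = l*(-¼) + 2*(-1) = -l/4 - 2 = -2 - l/4)
O(V) = (-2 - V/4)²
1/O(f) = 1/((8 + 198)²/16) = 1/((1/16)*206²) = 1/((1/16)*42436) = 1/(10609/4) = 4/10609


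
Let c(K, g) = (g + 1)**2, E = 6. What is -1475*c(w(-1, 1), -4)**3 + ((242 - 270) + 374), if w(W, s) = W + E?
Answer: -1074929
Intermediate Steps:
w(W, s) = 6 + W (w(W, s) = W + 6 = 6 + W)
c(K, g) = (1 + g)**2
-1475*c(w(-1, 1), -4)**3 + ((242 - 270) + 374) = -1475*(1 - 4)**6 + ((242 - 270) + 374) = -1475*((-3)**2)**3 + (-28 + 374) = -1475*9**3 + 346 = -1475*729 + 346 = -1075275 + 346 = -1074929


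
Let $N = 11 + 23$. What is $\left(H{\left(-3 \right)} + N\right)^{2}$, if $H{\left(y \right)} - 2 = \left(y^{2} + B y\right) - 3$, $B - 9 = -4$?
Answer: $729$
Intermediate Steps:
$B = 5$ ($B = 9 - 4 = 5$)
$N = 34$
$H{\left(y \right)} = -1 + y^{2} + 5 y$ ($H{\left(y \right)} = 2 - \left(3 - y^{2} - 5 y\right) = 2 + \left(-3 + y^{2} + 5 y\right) = -1 + y^{2} + 5 y$)
$\left(H{\left(-3 \right)} + N\right)^{2} = \left(\left(-1 + \left(-3\right)^{2} + 5 \left(-3\right)\right) + 34\right)^{2} = \left(\left(-1 + 9 - 15\right) + 34\right)^{2} = \left(-7 + 34\right)^{2} = 27^{2} = 729$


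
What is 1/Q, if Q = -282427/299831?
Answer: -299831/282427 ≈ -1.0616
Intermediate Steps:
Q = -282427/299831 (Q = -282427*1/299831 = -282427/299831 ≈ -0.94195)
1/Q = 1/(-282427/299831) = -299831/282427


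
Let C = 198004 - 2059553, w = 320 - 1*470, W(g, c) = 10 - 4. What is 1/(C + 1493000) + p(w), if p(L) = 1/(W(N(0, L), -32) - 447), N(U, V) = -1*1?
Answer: -368990/162530109 ≈ -0.0022703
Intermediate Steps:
N(U, V) = -1
W(g, c) = 6
w = -150 (w = 320 - 470 = -150)
C = -1861549
p(L) = -1/441 (p(L) = 1/(6 - 447) = 1/(-441) = -1/441)
1/(C + 1493000) + p(w) = 1/(-1861549 + 1493000) - 1/441 = 1/(-368549) - 1/441 = -1/368549 - 1/441 = -368990/162530109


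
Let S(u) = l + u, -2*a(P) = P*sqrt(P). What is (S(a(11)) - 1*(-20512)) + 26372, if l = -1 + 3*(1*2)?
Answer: 46889 - 11*sqrt(11)/2 ≈ 46871.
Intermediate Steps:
l = 5 (l = -1 + 3*2 = -1 + 6 = 5)
a(P) = -P**(3/2)/2 (a(P) = -P*sqrt(P)/2 = -P**(3/2)/2)
S(u) = 5 + u
(S(a(11)) - 1*(-20512)) + 26372 = ((5 - 11*sqrt(11)/2) - 1*(-20512)) + 26372 = ((5 - 11*sqrt(11)/2) + 20512) + 26372 = (20517 - 11*sqrt(11)/2) + 26372 = 46889 - 11*sqrt(11)/2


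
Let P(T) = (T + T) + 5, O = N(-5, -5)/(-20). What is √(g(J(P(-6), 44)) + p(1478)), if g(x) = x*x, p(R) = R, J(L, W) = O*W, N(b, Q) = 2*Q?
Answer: 3*√218 ≈ 44.294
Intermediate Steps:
O = ½ (O = (2*(-5))/(-20) = -10*(-1/20) = ½ ≈ 0.50000)
P(T) = 5 + 2*T (P(T) = 2*T + 5 = 5 + 2*T)
J(L, W) = W/2
g(x) = x²
√(g(J(P(-6), 44)) + p(1478)) = √(((½)*44)² + 1478) = √(22² + 1478) = √(484 + 1478) = √1962 = 3*√218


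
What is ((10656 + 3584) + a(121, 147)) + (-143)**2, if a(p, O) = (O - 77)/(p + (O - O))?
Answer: 4197439/121 ≈ 34690.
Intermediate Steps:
a(p, O) = (-77 + O)/p (a(p, O) = (-77 + O)/(p + 0) = (-77 + O)/p)
((10656 + 3584) + a(121, 147)) + (-143)**2 = ((10656 + 3584) + (-77 + 147)/121) + (-143)**2 = (14240 + (1/121)*70) + 20449 = (14240 + 70/121) + 20449 = 1723110/121 + 20449 = 4197439/121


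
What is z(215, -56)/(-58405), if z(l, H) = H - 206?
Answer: 262/58405 ≈ 0.0044859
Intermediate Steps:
z(l, H) = -206 + H
z(215, -56)/(-58405) = (-206 - 56)/(-58405) = -262*(-1/58405) = 262/58405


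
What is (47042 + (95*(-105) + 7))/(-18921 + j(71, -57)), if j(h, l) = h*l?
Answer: -6179/3828 ≈ -1.6142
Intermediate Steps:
(47042 + (95*(-105) + 7))/(-18921 + j(71, -57)) = (47042 + (95*(-105) + 7))/(-18921 + 71*(-57)) = (47042 + (-9975 + 7))/(-18921 - 4047) = (47042 - 9968)/(-22968) = 37074*(-1/22968) = -6179/3828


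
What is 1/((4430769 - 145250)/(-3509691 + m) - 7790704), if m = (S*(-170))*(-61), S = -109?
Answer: -4640021/36149034450303 ≈ -1.2836e-7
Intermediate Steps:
m = -1130330 (m = -109*(-170)*(-61) = 18530*(-61) = -1130330)
1/((4430769 - 145250)/(-3509691 + m) - 7790704) = 1/((4430769 - 145250)/(-3509691 - 1130330) - 7790704) = 1/(4285519/(-4640021) - 7790704) = 1/(4285519*(-1/4640021) - 7790704) = 1/(-4285519/4640021 - 7790704) = 1/(-36149034450303/4640021) = -4640021/36149034450303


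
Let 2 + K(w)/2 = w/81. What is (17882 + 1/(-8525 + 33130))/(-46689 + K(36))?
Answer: -3959879499/10339734545 ≈ -0.38298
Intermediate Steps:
K(w) = -4 + 2*w/81 (K(w) = -4 + 2*(w/81) = -4 + 2*w/81)
(17882 + 1/(-8525 + 33130))/(-46689 + K(36)) = (17882 + 1/(-8525 + 33130))/(-46689 + (-4 + (2/81)*36)) = (17882 + 1/24605)/(-46689 + (-4 + 8/9)) = (17882 + 1/24605)/(-46689 - 28/9) = 439986611/(24605*(-420229/9)) = (439986611/24605)*(-9/420229) = -3959879499/10339734545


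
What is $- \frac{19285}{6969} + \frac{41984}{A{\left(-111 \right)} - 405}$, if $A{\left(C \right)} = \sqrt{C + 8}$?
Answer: $- \frac{165302635}{1554087} - \frac{1312 i \sqrt{103}}{5129} \approx -106.37 - 2.5961 i$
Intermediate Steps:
$A{\left(C \right)} = \sqrt{8 + C}$
$- \frac{19285}{6969} + \frac{41984}{A{\left(-111 \right)} - 405} = - \frac{19285}{6969} + \frac{41984}{\sqrt{8 - 111} - 405} = \left(-19285\right) \frac{1}{6969} + \frac{41984}{\sqrt{-103} - 405} = - \frac{19285}{6969} + \frac{41984}{i \sqrt{103} - 405} = - \frac{19285}{6969} + \frac{41984}{-405 + i \sqrt{103}}$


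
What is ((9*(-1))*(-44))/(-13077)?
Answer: -44/1453 ≈ -0.030282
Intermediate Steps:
((9*(-1))*(-44))/(-13077) = -9*(-44)*(-1/13077) = 396*(-1/13077) = -44/1453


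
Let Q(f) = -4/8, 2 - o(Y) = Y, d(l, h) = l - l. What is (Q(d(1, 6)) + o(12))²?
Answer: 441/4 ≈ 110.25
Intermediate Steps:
d(l, h) = 0
o(Y) = 2 - Y
Q(f) = -½ (Q(f) = -4*⅛ = -½)
(Q(d(1, 6)) + o(12))² = (-½ + (2 - 1*12))² = (-½ + (2 - 12))² = (-½ - 10)² = (-21/2)² = 441/4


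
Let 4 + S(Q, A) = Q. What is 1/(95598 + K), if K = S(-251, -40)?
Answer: 1/95343 ≈ 1.0488e-5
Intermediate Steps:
S(Q, A) = -4 + Q
K = -255 (K = -4 - 251 = -255)
1/(95598 + K) = 1/(95598 - 255) = 1/95343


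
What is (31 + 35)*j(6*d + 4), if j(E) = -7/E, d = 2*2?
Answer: -33/2 ≈ -16.500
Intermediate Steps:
d = 4
(31 + 35)*j(6*d + 4) = (31 + 35)*(-7/(6*4 + 4)) = 66*(-7/(24 + 4)) = 66*(-7/28) = 66*(-7*1/28) = 66*(-¼) = -33/2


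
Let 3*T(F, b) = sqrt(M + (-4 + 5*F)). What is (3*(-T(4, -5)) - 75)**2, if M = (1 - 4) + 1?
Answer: (75 + sqrt(14))**2 ≈ 6200.3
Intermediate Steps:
M = -2 (M = -3 + 1 = -2)
T(F, b) = sqrt(-6 + 5*F)/3 (T(F, b) = sqrt(-2 + (-4 + 5*F))/3 = sqrt(-6 + 5*F)/3)
(3*(-T(4, -5)) - 75)**2 = (3*(-sqrt(-6 + 5*4)/3) - 75)**2 = (3*(-sqrt(-6 + 20)/3) - 75)**2 = (3*(-sqrt(14)/3) - 75)**2 = (-sqrt(14) - 75)**2 = (-75 - sqrt(14))**2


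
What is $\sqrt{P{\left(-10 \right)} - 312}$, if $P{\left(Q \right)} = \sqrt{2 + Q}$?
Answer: $\sqrt{-312 + 2 i \sqrt{2}} \approx 0.08006 + 17.664 i$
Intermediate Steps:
$\sqrt{P{\left(-10 \right)} - 312} = \sqrt{\sqrt{2 - 10} - 312} = \sqrt{\sqrt{-8} - 312} = \sqrt{2 i \sqrt{2} - 312} = \sqrt{-312 + 2 i \sqrt{2}}$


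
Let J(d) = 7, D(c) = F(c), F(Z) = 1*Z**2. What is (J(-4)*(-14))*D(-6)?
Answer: -3528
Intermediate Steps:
F(Z) = Z**2
D(c) = c**2
(J(-4)*(-14))*D(-6) = (7*(-14))*(-6)**2 = -98*36 = -3528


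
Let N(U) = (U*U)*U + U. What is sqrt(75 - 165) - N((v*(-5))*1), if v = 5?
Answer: 15650 + 3*I*sqrt(10) ≈ 15650.0 + 9.4868*I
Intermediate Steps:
N(U) = U + U**3 (N(U) = U**2*U + U = U**3 + U = U + U**3)
sqrt(75 - 165) - N((v*(-5))*1) = sqrt(75 - 165) - ((5*(-5))*1 + ((5*(-5))*1)**3) = sqrt(-90) - (-25*1 + (-25*1)**3) = 3*I*sqrt(10) - (-25 + (-25)**3) = 3*I*sqrt(10) - (-25 - 15625) = 3*I*sqrt(10) - 1*(-15650) = 3*I*sqrt(10) + 15650 = 15650 + 3*I*sqrt(10)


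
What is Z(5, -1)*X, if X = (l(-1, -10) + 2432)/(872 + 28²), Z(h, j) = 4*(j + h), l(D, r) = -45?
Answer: 4774/207 ≈ 23.063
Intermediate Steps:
Z(h, j) = 4*h + 4*j (Z(h, j) = 4*(h + j) = 4*h + 4*j)
X = 2387/1656 (X = (-45 + 2432)/(872 + 28²) = 2387/(872 + 784) = 2387/1656 ≈ 1.4414)
Z(5, -1)*X = (4*5 + 4*(-1))*(2387/1656) = (20 - 4)*(2387/1656) = 16*(2387/1656) = 4774/207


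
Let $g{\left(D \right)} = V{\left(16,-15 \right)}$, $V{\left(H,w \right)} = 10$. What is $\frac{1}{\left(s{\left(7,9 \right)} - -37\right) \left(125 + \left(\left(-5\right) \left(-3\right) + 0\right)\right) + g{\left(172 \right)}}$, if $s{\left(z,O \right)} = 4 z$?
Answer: $\frac{1}{9110} \approx 0.00010977$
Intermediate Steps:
$g{\left(D \right)} = 10$
$\frac{1}{\left(s{\left(7,9 \right)} - -37\right) \left(125 + \left(\left(-5\right) \left(-3\right) + 0\right)\right) + g{\left(172 \right)}} = \frac{1}{\left(4 \cdot 7 - -37\right) \left(125 + \left(\left(-5\right) \left(-3\right) + 0\right)\right) + 10} = \frac{1}{\left(28 + 37\right) \left(125 + \left(15 + 0\right)\right) + 10} = \frac{1}{65 \left(125 + 15\right) + 10} = \frac{1}{65 \cdot 140 + 10} = \frac{1}{9100 + 10} = \frac{1}{9110}$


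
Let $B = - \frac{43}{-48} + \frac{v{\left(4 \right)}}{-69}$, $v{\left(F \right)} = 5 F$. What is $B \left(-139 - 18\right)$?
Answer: $- \frac{35011}{368} \approx -95.139$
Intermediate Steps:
$B = \frac{223}{368}$ ($B = - \frac{43}{-48} + \frac{5 \cdot 4}{-69} = \left(-43\right) \left(- \frac{1}{48}\right) + 20 \left(- \frac{1}{69}\right) = \frac{43}{48} - \frac{20}{69} = \frac{223}{368} \approx 0.60598$)
$B \left(-139 - 18\right) = \frac{223 \left(-139 - 18\right)}{368} = \frac{223}{368} \left(-157\right) = - \frac{35011}{368}$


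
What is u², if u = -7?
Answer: 49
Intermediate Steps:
u² = (-7)² = 49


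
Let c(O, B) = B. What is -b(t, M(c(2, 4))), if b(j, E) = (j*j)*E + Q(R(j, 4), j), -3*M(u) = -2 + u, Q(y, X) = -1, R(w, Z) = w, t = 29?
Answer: 1685/3 ≈ 561.67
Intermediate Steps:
M(u) = ⅔ - u/3 (M(u) = -(-2 + u)/3 = ⅔ - u/3)
b(j, E) = -1 + E*j² (b(j, E) = (j*j)*E - 1 = j²*E - 1 = E*j² - 1 = -1 + E*j²)
-b(t, M(c(2, 4))) = -(-1 + (⅔ - ⅓*4)*29²) = -(-1 + (⅔ - 4/3)*841) = -(-1 - ⅔*841) = -(-1 - 1682/3) = -1*(-1685/3) = 1685/3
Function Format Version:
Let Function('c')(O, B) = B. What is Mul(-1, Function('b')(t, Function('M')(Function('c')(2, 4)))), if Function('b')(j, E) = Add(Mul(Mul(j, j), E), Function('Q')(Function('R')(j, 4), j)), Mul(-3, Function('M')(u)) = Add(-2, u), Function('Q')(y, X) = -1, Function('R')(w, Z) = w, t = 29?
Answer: Rational(1685, 3) ≈ 561.67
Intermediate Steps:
Function('M')(u) = Add(Rational(2, 3), Mul(Rational(-1, 3), u)) (Function('M')(u) = Mul(Rational(-1, 3), Add(-2, u)) = Add(Rational(2, 3), Mul(Rational(-1, 3), u)))
Function('b')(j, E) = Add(-1, Mul(E, Pow(j, 2))) (Function('b')(j, E) = Add(Mul(Mul(j, j), E), -1) = Add(Mul(Pow(j, 2), E), -1) = Add(Mul(E, Pow(j, 2)), -1) = Add(-1, Mul(E, Pow(j, 2))))
Mul(-1, Function('b')(t, Function('M')(Function('c')(2, 4)))) = Mul(-1, Add(-1, Mul(Add(Rational(2, 3), Mul(Rational(-1, 3), 4)), Pow(29, 2)))) = Mul(-1, Add(-1, Mul(Add(Rational(2, 3), Rational(-4, 3)), 841))) = Mul(-1, Add(-1, Mul(Rational(-2, 3), 841))) = Mul(-1, Add(-1, Rational(-1682, 3))) = Mul(-1, Rational(-1685, 3)) = Rational(1685, 3)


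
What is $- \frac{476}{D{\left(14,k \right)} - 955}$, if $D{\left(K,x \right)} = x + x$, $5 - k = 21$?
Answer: $\frac{68}{141} \approx 0.48227$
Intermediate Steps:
$k = -16$ ($k = 5 - 21 = -16$)
$D{\left(K,x \right)} = 2 x$
$- \frac{476}{D{\left(14,k \right)} - 955} = - \frac{476}{2 \left(-16\right) - 955} = - \frac{476}{-32 - 955} = - \frac{476}{-987} = \left(-476\right) \left(- \frac{1}{987}\right) = \frac{68}{141}$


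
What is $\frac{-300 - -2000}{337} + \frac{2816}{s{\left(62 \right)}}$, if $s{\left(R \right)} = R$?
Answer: $\frac{527196}{10447} \approx 50.464$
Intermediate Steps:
$\frac{-300 - -2000}{337} + \frac{2816}{s{\left(62 \right)}} = \frac{-300 - -2000}{337} + \frac{2816}{62} = \left(-300 + 2000\right) \frac{1}{337} + 2816 \cdot \frac{1}{62} = 1700 \cdot \frac{1}{337} + \frac{1408}{31} = \frac{1700}{337} + \frac{1408}{31} = \frac{527196}{10447}$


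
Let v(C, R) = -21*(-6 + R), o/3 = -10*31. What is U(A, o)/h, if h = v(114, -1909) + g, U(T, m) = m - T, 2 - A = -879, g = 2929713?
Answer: -1811/2969928 ≈ -0.00060978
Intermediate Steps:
o = -930 (o = 3*(-10*31) = 3*(-310) = -930)
A = 881 (A = 2 - 1*(-879) = 2 + 879 = 881)
v(C, R) = 126 - 21*R
h = 2969928 (h = (126 - 21*(-1909)) + 2929713 = (126 + 40089) + 2929713 = 40215 + 2929713 = 2969928)
U(A, o)/h = (-930 - 1*881)/2969928 = (-930 - 881)*(1/2969928) = -1811*1/2969928 = -1811/2969928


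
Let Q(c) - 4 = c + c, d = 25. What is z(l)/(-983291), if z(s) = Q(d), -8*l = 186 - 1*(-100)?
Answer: -54/983291 ≈ -5.4918e-5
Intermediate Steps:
Q(c) = 4 + 2*c (Q(c) = 4 + (c + c) = 4 + 2*c)
l = -143/4 (l = -(186 - 1*(-100))/8 = -(186 + 100)/8 = -1/8*286 = -143/4 ≈ -35.750)
z(s) = 54 (z(s) = 4 + 2*25 = 4 + 50 = 54)
z(l)/(-983291) = 54/(-983291) = 54*(-1/983291) = -54/983291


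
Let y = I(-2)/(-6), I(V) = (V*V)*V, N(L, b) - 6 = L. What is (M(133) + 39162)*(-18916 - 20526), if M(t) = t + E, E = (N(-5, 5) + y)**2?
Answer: -13950793168/9 ≈ -1.5501e+9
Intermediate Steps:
N(L, b) = 6 + L
I(V) = V**3 (I(V) = V**2*V = V**3)
y = 4/3 (y = (-2)**3/(-6) = -8*(-1/6) = 4/3 ≈ 1.3333)
E = 49/9 (E = ((6 - 5) + 4/3)**2 = (1 + 4/3)**2 = (7/3)**2 = 49/9 ≈ 5.4444)
M(t) = 49/9 + t (M(t) = t + 49/9 = 49/9 + t)
(M(133) + 39162)*(-18916 - 20526) = ((49/9 + 133) + 39162)*(-18916 - 20526) = (1246/9 + 39162)*(-39442) = (353704/9)*(-39442) = -13950793168/9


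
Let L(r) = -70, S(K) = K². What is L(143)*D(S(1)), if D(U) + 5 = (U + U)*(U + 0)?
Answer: 210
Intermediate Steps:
D(U) = -5 + 2*U² (D(U) = -5 + (U + U)*(U + 0) = -5 + (2*U)*U = -5 + 2*U²)
L(143)*D(S(1)) = -70*(-5 + 2*(1²)²) = -70*(-5 + 2*1²) = -70*(-5 + 2*1) = -70*(-5 + 2) = -70*(-3) = 210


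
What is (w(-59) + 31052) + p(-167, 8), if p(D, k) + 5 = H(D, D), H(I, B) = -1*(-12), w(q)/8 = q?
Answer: 30587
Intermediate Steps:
w(q) = 8*q
H(I, B) = 12
p(D, k) = 7 (p(D, k) = -5 + 12 = 7)
(w(-59) + 31052) + p(-167, 8) = (8*(-59) + 31052) + 7 = (-472 + 31052) + 7 = 30580 + 7 = 30587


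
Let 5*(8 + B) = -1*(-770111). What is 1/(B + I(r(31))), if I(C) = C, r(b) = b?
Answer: 5/770226 ≈ 6.4916e-6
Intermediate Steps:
B = 770071/5 (B = -8 + (-1*(-770111))/5 = -8 + (1/5)*770111 = -8 + 770111/5 = 770071/5 ≈ 1.5401e+5)
1/(B + I(r(31))) = 1/(770071/5 + 31) = 1/(770226/5) = 5/770226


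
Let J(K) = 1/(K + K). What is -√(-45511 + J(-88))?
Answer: -3*I*√9789923/44 ≈ -213.33*I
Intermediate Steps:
J(K) = 1/(2*K)
-√(-45511 + J(-88)) = -√(-45511 + (½)/(-88)) = -√(-45511 + (½)*(-1/88)) = -√(-45511 - 1/176) = -√(-8009937/176) = -3*I*√9789923/44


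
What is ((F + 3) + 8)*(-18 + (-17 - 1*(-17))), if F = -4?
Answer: -126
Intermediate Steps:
((F + 3) + 8)*(-18 + (-17 - 1*(-17))) = ((-4 + 3) + 8)*(-18 + (-17 - 1*(-17))) = (-1 + 8)*(-18 + (-17 + 17)) = 7*(-18 + 0) = 7*(-18) = -126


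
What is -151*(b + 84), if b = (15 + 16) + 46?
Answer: -24311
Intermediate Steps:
b = 77 (b = 31 + 46 = 77)
-151*(b + 84) = -151*(77 + 84) = -151*161 = -24311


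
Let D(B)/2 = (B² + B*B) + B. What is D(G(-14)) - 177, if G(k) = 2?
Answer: -157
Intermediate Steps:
D(B) = 2*B + 4*B² (D(B) = 2*((B² + B*B) + B) = 2*((B² + B²) + B) = 2*(2*B² + B) = 2*(B + 2*B²) = 2*B + 4*B²)
D(G(-14)) - 177 = 2*2*(1 + 2*2) - 177 = 2*2*(1 + 4) - 177 = 2*2*5 - 177 = 20 - 177 = -157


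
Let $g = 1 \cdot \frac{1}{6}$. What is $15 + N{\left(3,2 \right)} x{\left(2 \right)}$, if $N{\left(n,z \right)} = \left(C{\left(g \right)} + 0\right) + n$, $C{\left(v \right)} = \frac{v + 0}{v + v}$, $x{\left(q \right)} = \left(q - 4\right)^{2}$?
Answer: $29$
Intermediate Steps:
$g = \frac{1}{6}$ ($g = 1 \cdot \frac{1}{6} = \frac{1}{6} \approx 0.16667$)
$x{\left(q \right)} = \left(-4 + q\right)^{2}$
$C{\left(v \right)} = \frac{1}{2}$ ($C{\left(v \right)} = \frac{v}{2 v} = v \frac{1}{2 v} = \frac{1}{2}$)
$N{\left(n,z \right)} = \frac{1}{2} + n$ ($N{\left(n,z \right)} = \left(\frac{1}{2} + 0\right) + n = \frac{1}{2} + n$)
$15 + N{\left(3,2 \right)} x{\left(2 \right)} = 15 + \left(\frac{1}{2} + 3\right) \left(-4 + 2\right)^{2} = 15 + \frac{7 \left(-2\right)^{2}}{2} = 15 + \frac{7}{2} \cdot 4 = 15 + 14 = 29$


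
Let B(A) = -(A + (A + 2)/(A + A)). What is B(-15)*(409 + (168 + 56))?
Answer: 92207/10 ≈ 9220.7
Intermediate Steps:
B(A) = -A - (2 + A)/(2*A) (B(A) = -(A + (2 + A)/((2*A))) = -(A + (2 + A)*(1/(2*A))) = -(A + (2 + A)/(2*A)) = -A - (2 + A)/(2*A))
B(-15)*(409 + (168 + 56)) = (-1/2 - 1*(-15) - 1/(-15))*(409 + (168 + 56)) = (-1/2 + 15 - 1*(-1/15))*(409 + 224) = (-1/2 + 15 + 1/15)*633 = (437/30)*633 = 92207/10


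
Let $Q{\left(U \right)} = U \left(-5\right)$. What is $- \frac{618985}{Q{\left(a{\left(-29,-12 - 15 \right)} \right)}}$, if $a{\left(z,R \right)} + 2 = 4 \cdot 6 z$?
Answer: $- \frac{123797}{698} \approx -177.36$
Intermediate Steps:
$a{\left(z,R \right)} = -2 + 24 z$ ($a{\left(z,R \right)} = -2 + 4 \cdot 6 z = -2 + 24 z$)
$Q{\left(U \right)} = - 5 U$
$- \frac{618985}{Q{\left(a{\left(-29,-12 - 15 \right)} \right)}} = - \frac{618985}{\left(-5\right) \left(-2 + 24 \left(-29\right)\right)} = - \frac{618985}{\left(-5\right) \left(-2 - 696\right)} = - \frac{618985}{\left(-5\right) \left(-698\right)} = - \frac{618985}{3490} = \left(-618985\right) \frac{1}{3490} = - \frac{123797}{698}$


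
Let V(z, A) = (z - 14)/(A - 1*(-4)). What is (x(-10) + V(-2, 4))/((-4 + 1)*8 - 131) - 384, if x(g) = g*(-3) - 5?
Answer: -59543/155 ≈ -384.15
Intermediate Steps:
x(g) = -5 - 3*g (x(g) = -3*g - 5 = -5 - 3*g)
V(z, A) = (-14 + z)/(4 + A) (V(z, A) = (-14 + z)/(A + 4) = (-14 + z)/(4 + A))
(x(-10) + V(-2, 4))/((-4 + 1)*8 - 131) - 384 = ((-5 - 3*(-10)) + (-14 - 2)/(4 + 4))/((-4 + 1)*8 - 131) - 384 = ((-5 + 30) - 16/8)/(-3*8 - 131) - 384 = (25 + (⅛)*(-16))/(-24 - 131) - 384 = (25 - 2)/(-155) - 384 = 23*(-1/155) - 384 = -23/155 - 384 = -59543/155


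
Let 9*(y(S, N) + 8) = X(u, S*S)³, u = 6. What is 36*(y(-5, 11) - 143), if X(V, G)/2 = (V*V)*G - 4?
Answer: 23018334916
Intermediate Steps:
X(V, G) = -8 + 2*G*V² (X(V, G) = 2*((V*V)*G - 4) = 2*(V²*G - 4) = 2*(G*V² - 4) = 2*(-4 + G*V²) = -8 + 2*G*V²)
y(S, N) = -8 + (-8 + 72*S²)³/9 (y(S, N) = -8 + (-8 + 2*(S*S)*6²)³/9 = -8 + (-8 + 2*S²*36)³/9 = -8 + (-8 + 72*S²)³/9)
36*(y(-5, 11) - 143) = 36*((-8 + 512*(-1 + 9*(-5)²)³/9) - 143) = 36*((-8 + 512*(-1 + 9*25)³/9) - 143) = 36*((-8 + 512*(-1 + 225)³/9) - 143) = 36*((-8 + (512/9)*224³) - 143) = 36*((-8 + (512/9)*11239424) - 143) = 36*((-8 + 5754585088/9) - 143) = 36*(5754585016/9 - 143) = 36*(5754583729/9) = 23018334916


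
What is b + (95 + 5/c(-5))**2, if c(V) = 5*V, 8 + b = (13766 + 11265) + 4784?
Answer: 969851/25 ≈ 38794.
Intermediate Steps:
b = 29807 (b = -8 + ((13766 + 11265) + 4784) = -8 + (25031 + 4784) = -8 + 29815 = 29807)
b + (95 + 5/c(-5))**2 = 29807 + (95 + 5/((5*(-5))))**2 = 29807 + (95 + 5/(-25))**2 = 29807 + (95 + 5*(-1/25))**2 = 29807 + (95 - 1/5)**2 = 29807 + (474/5)**2 = 29807 + 224676/25 = 969851/25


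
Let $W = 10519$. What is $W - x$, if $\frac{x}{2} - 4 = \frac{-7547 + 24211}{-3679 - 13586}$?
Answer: $\frac{181505743}{17265} \approx 10513.0$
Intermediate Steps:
$x = \frac{104792}{17265}$ ($x = 8 + 2 \frac{-7547 + 24211}{-3679 - 13586} = 8 + 2 \frac{16664}{-17265} = 8 + 2 \cdot 16664 \left(- \frac{1}{17265}\right) = 8 + 2 \left(- \frac{16664}{17265}\right) = 8 - \frac{33328}{17265} = \frac{104792}{17265} \approx 6.0696$)
$W - x = 10519 - \frac{104792}{17265} = \frac{181505743}{17265}$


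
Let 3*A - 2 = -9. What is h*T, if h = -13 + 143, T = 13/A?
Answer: -5070/7 ≈ -724.29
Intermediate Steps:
A = -7/3 (A = ⅔ + (⅓)*(-9) = ⅔ - 3 = -7/3 ≈ -2.3333)
T = -39/7 (T = 13/(-7/3) = 13*(-3/7) = -39/7 ≈ -5.5714)
h = 130
h*T = 130*(-39/7) = -5070/7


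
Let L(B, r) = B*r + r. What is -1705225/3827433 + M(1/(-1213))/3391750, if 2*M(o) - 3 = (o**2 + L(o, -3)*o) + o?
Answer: -17019887725743592577/38201729763898279500 ≈ -0.44553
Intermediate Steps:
L(B, r) = r + B*r
M(o) = 3/2 + o/2 + o**2/2 + o*(-3 - 3*o)/2 (M(o) = 3/2 + ((o**2 + (-3*(1 + o))*o) + o)/2 = 3/2 + ((o**2 + (-3 - 3*o)*o) + o)/2 = 3/2 + ((o**2 + o*(-3 - 3*o)) + o)/2 = 3/2 + (o + o**2 + o*(-3 - 3*o))/2 = 3/2 + (o/2 + o**2/2 + o*(-3 - 3*o)/2) = 3/2 + o/2 + o**2/2 + o*(-3 - 3*o)/2)
-1705225/3827433 + M(1/(-1213))/3391750 = -1705225/3827433 + (3/2 - 1/(-1213) - (1/(-1213))**2)/3391750 = -1705225*1/3827433 + (3/2 - 1*(-1/1213) - (-1/1213)**2)*(1/3391750) = -1705225/3827433 + (3/2 + 1/1213 - 1*1/1471369)*(1/3391750) = -1705225/3827433 + (3/2 + 1/1213 - 1/1471369)*(1/3391750) = -1705225/3827433 + (4416531/2942738)*(1/3391750) = -1705225/3827433 + 4416531/9981031611500 = -17019887725743592577/38201729763898279500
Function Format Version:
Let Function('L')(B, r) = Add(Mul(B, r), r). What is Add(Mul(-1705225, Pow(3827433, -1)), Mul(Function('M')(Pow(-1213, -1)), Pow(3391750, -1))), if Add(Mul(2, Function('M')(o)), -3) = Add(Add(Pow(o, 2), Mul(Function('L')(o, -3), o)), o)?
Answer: Rational(-17019887725743592577, 38201729763898279500) ≈ -0.44553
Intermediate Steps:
Function('L')(B, r) = Add(r, Mul(B, r))
Function('M')(o) = Add(Rational(3, 2), Mul(Rational(1, 2), o), Mul(Rational(1, 2), Pow(o, 2)), Mul(Rational(1, 2), o, Add(-3, Mul(-3, o)))) (Function('M')(o) = Add(Rational(3, 2), Mul(Rational(1, 2), Add(Add(Pow(o, 2), Mul(Mul(-3, Add(1, o)), o)), o))) = Add(Rational(3, 2), Mul(Rational(1, 2), Add(Add(Pow(o, 2), Mul(Add(-3, Mul(-3, o)), o)), o))) = Add(Rational(3, 2), Mul(Rational(1, 2), Add(Add(Pow(o, 2), Mul(o, Add(-3, Mul(-3, o)))), o))) = Add(Rational(3, 2), Mul(Rational(1, 2), Add(o, Pow(o, 2), Mul(o, Add(-3, Mul(-3, o)))))) = Add(Rational(3, 2), Add(Mul(Rational(1, 2), o), Mul(Rational(1, 2), Pow(o, 2)), Mul(Rational(1, 2), o, Add(-3, Mul(-3, o))))) = Add(Rational(3, 2), Mul(Rational(1, 2), o), Mul(Rational(1, 2), Pow(o, 2)), Mul(Rational(1, 2), o, Add(-3, Mul(-3, o)))))
Add(Mul(-1705225, Pow(3827433, -1)), Mul(Function('M')(Pow(-1213, -1)), Pow(3391750, -1))) = Add(Mul(-1705225, Pow(3827433, -1)), Mul(Add(Rational(3, 2), Mul(-1, Pow(-1213, -1)), Mul(-1, Pow(Pow(-1213, -1), 2))), Pow(3391750, -1))) = Add(Mul(-1705225, Rational(1, 3827433)), Mul(Add(Rational(3, 2), Mul(-1, Rational(-1, 1213)), Mul(-1, Pow(Rational(-1, 1213), 2))), Rational(1, 3391750))) = Add(Rational(-1705225, 3827433), Mul(Add(Rational(3, 2), Rational(1, 1213), Mul(-1, Rational(1, 1471369))), Rational(1, 3391750))) = Add(Rational(-1705225, 3827433), Mul(Add(Rational(3, 2), Rational(1, 1213), Rational(-1, 1471369)), Rational(1, 3391750))) = Add(Rational(-1705225, 3827433), Mul(Rational(4416531, 2942738), Rational(1, 3391750))) = Add(Rational(-1705225, 3827433), Rational(4416531, 9981031611500)) = Rational(-17019887725743592577, 38201729763898279500)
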